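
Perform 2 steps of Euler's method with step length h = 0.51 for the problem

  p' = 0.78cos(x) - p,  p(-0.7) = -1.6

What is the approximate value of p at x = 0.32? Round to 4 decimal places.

Euler: p_{n+1} = p_n + h·f(x_n, p_n).
x=-0.700000, p=-1.600000: f=2.196577 → p ← -1.600000 + 0.51·2.196577 = -0.479746
x=-0.190000, p=-0.479746: f=1.245709 → p ← -0.479746 + 0.51·1.245709 = 0.155566
p(0.32) ≈ 0.1556

0.1556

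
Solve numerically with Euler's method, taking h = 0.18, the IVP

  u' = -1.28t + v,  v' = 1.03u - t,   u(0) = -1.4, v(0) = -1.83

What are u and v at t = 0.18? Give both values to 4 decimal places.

Euler on (u,v): u_{n+1} = u_n + h·u', v_{n+1} = v_n + h·v'.
0.000000: (-1.400000, -1.830000); f=(-1.830000, -1.442000) → (-1.729400, -2.089560)
(u(0.18), v(0.18)) ≈ (-1.7294, -2.0896)

-1.7294, -2.0896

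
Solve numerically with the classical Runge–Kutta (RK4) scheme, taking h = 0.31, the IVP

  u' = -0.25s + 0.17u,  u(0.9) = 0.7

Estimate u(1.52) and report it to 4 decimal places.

RK4: k1 = f(s_n, u_n); k2 = f(s_n + h/2, u_n + (h/2)·k1); k3 = f(s_n + h/2, u_n + (h/2)·k2); k4 = f(s_n + h, u_n + h·k3); u_{n+1} = u_n + (h/6)·(k1 + 2k2 + 2k3 + k4).
s=0.900000, u=0.700000:
  k1 = f(0.900000, 0.700000) = -0.106000
  k2 = f(1.055000, 0.683570) = -0.147543
  k3 = f(1.055000, 0.677131) = -0.148638
  k4 = f(1.210000, 0.653922) = -0.191333
  u ← 0.700000 + (0.31/6)·(k1 + 2k2 + 2k3 + k4) = 0.654032
s=1.210000, u=0.654032:
  k1 = f(1.210000, 0.654032) = -0.191314
  k2 = f(1.365000, 0.624379) = -0.235106
  k3 = f(1.365000, 0.617591) = -0.236260
  k4 = f(1.520000, 0.580792) = -0.281265
  u ← 0.654032 + (0.31/6)·(k1 + 2k2 + 2k3 + k4) = 0.580908
u(1.52) ≈ 0.5809

0.5809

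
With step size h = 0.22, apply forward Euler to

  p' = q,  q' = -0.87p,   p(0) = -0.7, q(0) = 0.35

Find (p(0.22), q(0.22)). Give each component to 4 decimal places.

-0.6230, 0.4840

Euler on (p,q): p_{n+1} = p_n + h·p', q_{n+1} = q_n + h·q'.
0.000000: (-0.700000, 0.350000); f=(0.350000, 0.609000) → (-0.623000, 0.483980)
(p(0.22), q(0.22)) ≈ (-0.6230, 0.4840)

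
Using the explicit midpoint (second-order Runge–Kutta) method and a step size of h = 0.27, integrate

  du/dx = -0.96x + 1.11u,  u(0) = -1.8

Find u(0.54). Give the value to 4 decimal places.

-3.4169

Midpoint: k1 = f(x_n, u_n); k2 = f(x_n + h/2, u_n + (h/2)·k1); u_{n+1} = u_n + h·k2.
x=0.000000, u=-1.800000:
  k1 = f(0.000000, -1.800000) = -1.998000
  k2 = f(0.135000, -2.069730) = -2.427000
  u ← -1.800000 + 0.27·(-2.427000) = -2.455290
x=0.270000, u=-2.455290:
  k1 = f(0.270000, -2.455290) = -2.984572
  k2 = f(0.405000, -2.858207) = -3.561410
  u ← -2.455290 + 0.27·(-3.561410) = -3.416871
u(0.54) ≈ -3.4169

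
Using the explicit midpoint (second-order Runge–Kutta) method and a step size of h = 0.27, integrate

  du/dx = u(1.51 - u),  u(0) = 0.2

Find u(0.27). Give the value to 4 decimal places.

Midpoint: k1 = f(x_n, u_n); k2 = f(x_n + h/2, u_n + (h/2)·k1); u_{n+1} = u_n + h·k2.
x=0.000000, u=0.200000:
  k1 = f(0.000000, 0.200000) = 0.262000
  k2 = f(0.135000, 0.235370) = 0.300010
  u ← 0.200000 + 0.27·0.300010 = 0.281003
u(0.27) ≈ 0.2810

0.2810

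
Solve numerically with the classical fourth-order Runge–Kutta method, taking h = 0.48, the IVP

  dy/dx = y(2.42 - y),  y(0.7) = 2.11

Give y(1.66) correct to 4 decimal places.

RK4: k1 = f(x_n, y_n); k2 = f(x_n + h/2, y_n + (h/2)·k1); k3 = f(x_n + h/2, y_n + (h/2)·k2); k4 = f(x_n + h, y_n + h·k3); y_{n+1} = y_n + (h/6)·(k1 + 2k2 + 2k3 + k4).
x=0.700000, y=2.110000:
  k1 = f(0.700000, 2.110000) = 0.654100
  k2 = f(0.940000, 2.266984) = 0.346885
  k3 = f(0.940000, 2.193252) = 0.497315
  k4 = f(1.180000, 2.348711) = 0.167437
  y ← 2.110000 + (0.48/6)·(k1 + 2k2 + 2k3 + k4) = 2.310795
x=1.180000, y=2.310795:
  k1 = f(1.180000, 2.310795) = 0.252351
  k2 = f(1.420000, 2.371359) = 0.115345
  k3 = f(1.420000, 2.338478) = 0.190638
  k4 = f(1.660000, 2.402301) = 0.042518
  y ← 2.310795 + (0.48/6)·(k1 + 2k2 + 2k3 + k4) = 2.383342
y(1.66) ≈ 2.3833

2.3833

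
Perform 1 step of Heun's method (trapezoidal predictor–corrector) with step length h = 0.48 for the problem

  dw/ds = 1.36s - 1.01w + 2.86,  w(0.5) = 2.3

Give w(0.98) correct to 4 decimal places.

2.8992

Heun: k1 = f(s_n, w_n); k2 = f(s_n + h, w_n + h·k1); w_{n+1} = w_n + (h/2)·(k1 + k2).
s=0.500000, w=2.300000:
  k1 = f(0.500000, 2.300000) = 1.217000
  k2 = f(0.980000, 2.884160) = 1.279798
  w ← 2.300000 + (0.48/2)·(1.217000 + 1.279798) = 2.899232
w(0.98) ≈ 2.8992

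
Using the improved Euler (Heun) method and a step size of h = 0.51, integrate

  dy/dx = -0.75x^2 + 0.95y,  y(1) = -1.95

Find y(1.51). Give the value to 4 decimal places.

-3.8436

Heun: k1 = f(x_n, y_n); k2 = f(x_n + h, y_n + h·k1); y_{n+1} = y_n + (h/2)·(k1 + k2).
x=1.000000, y=-1.950000:
  k1 = f(1.000000, -1.950000) = -2.602500
  k2 = f(1.510000, -3.277275) = -4.823486
  y ← -1.950000 + (0.51/2)·(-2.602500 + (-4.823486)) = -3.843626
y(1.51) ≈ -3.8436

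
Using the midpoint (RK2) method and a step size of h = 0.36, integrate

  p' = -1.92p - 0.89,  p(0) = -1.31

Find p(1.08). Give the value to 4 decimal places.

-0.6026

Midpoint: k1 = f(s_n, p_n); k2 = f(s_n + h/2, p_n + (h/2)·k1); p_{n+1} = p_n + h·k2.
s=0.000000, p=-1.310000:
  k1 = f(0.000000, -1.310000) = 1.625200
  k2 = f(0.180000, -1.017464) = 1.063531
  p ← -1.310000 + 0.36·1.063531 = -0.927129
s=0.360000, p=-0.927129:
  k1 = f(0.360000, -0.927129) = 0.890087
  k2 = f(0.540000, -0.766913) = 0.582473
  p ← -0.927129 + 0.36·0.582473 = -0.717439
s=0.720000, p=-0.717439:
  k1 = f(0.720000, -0.717439) = 0.487482
  k2 = f(0.900000, -0.629692) = 0.319008
  p ← -0.717439 + 0.36·0.319008 = -0.602596
p(1.08) ≈ -0.6026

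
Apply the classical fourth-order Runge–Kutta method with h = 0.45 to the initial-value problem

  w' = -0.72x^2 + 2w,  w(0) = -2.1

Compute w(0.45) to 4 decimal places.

RK4: k1 = f(x_n, w_n); k2 = f(x_n + h/2, w_n + (h/2)·k1); k3 = f(x_n + h/2, w_n + (h/2)·k2); k4 = f(x_n + h, w_n + h·k3); w_{n+1} = w_n + (h/6)·(k1 + 2k2 + 2k3 + k4).
x=0.000000, w=-2.100000:
  k1 = f(0.000000, -2.100000) = -4.200000
  k2 = f(0.225000, -3.045000) = -6.126450
  k3 = f(0.225000, -3.478451) = -6.993353
  k4 = f(0.450000, -5.247009) = -10.639817
  w ← -2.100000 + (0.45/6)·(k1 + 2k2 + 2k3 + k4) = -5.180957
w(0.45) ≈ -5.1810

-5.1810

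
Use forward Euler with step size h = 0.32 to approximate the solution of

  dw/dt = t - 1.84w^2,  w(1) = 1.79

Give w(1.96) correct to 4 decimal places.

0.9175

Euler: w_{n+1} = w_n + h·f(t_n, w_n).
t=1.000000, w=1.790000: f=-4.895544 → w ← 1.790000 + 0.32·(-4.895544) = 0.223426
t=1.320000, w=0.223426: f=1.228149 → w ← 0.223426 + 0.32·1.228149 = 0.616434
t=1.640000, w=0.616434: f=0.940818 → w ← 0.616434 + 0.32·0.940818 = 0.917495
w(1.96) ≈ 0.9175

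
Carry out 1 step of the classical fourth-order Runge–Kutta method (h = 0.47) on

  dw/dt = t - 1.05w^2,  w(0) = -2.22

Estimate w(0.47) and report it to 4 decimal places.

RK4: k1 = f(t_n, w_n); k2 = f(t_n + h/2, w_n + (h/2)·k1); k3 = f(t_n + h/2, w_n + (h/2)·k2); k4 = f(t_n + h, w_n + h·k3); w_{n+1} = w_n + (h/6)·(k1 + 2k2 + 2k3 + k4).
t=0.000000, w=-2.220000:
  k1 = f(0.000000, -2.220000) = -5.174820
  k2 = f(0.235000, -3.436083) = -12.161998
  k3 = f(0.235000, -5.078069) = -26.841128
  k4 = f(0.470000, -14.835330) = -230.621379
  w ← -2.220000 + (0.47/6)·(k1 + 2k2 + 2k3 + k4) = -26.801192
w(0.47) ≈ -26.8012

-26.8012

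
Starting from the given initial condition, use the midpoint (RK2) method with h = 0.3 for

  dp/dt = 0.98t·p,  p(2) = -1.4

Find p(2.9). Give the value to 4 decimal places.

-10.5837

Midpoint: k1 = f(t_n, p_n); k2 = f(t_n + h/2, p_n + (h/2)·k1); p_{n+1} = p_n + h·k2.
t=2.000000, p=-1.400000:
  k1 = f(2.000000, -1.400000) = -2.744000
  k2 = f(2.150000, -1.811600) = -3.817041
  p ← -1.400000 + 0.3·(-3.817041) = -2.545112
t=2.300000, p=-2.545112:
  k1 = f(2.300000, -2.545112) = -5.736683
  k2 = f(2.450000, -3.405615) = -8.176881
  p ← -2.545112 + 0.3·(-8.176881) = -4.998177
t=2.600000, p=-4.998177:
  k1 = f(2.600000, -4.998177) = -12.735354
  k2 = f(2.750000, -6.908480) = -18.618353
  p ← -4.998177 + 0.3·(-18.618353) = -10.583683
p(2.9) ≈ -10.5837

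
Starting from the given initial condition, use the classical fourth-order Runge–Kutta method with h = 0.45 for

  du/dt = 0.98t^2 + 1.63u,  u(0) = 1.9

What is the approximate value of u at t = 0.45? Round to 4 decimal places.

3.9889

RK4: k1 = f(t_n, u_n); k2 = f(t_n + h/2, u_n + (h/2)·k1); k3 = f(t_n + h/2, u_n + (h/2)·k2); k4 = f(t_n + h, u_n + h·k3); u_{n+1} = u_n + (h/6)·(k1 + 2k2 + 2k3 + k4).
t=0.000000, u=1.900000:
  k1 = f(0.000000, 1.900000) = 3.097000
  k2 = f(0.225000, 2.596825) = 4.282437
  k3 = f(0.225000, 2.863548) = 4.717196
  k4 = f(0.450000, 4.022738) = 6.755514
  u ← 1.900000 + (0.45/6)·(k1 + 2k2 + 2k3 + k4) = 3.988884
u(0.45) ≈ 3.9889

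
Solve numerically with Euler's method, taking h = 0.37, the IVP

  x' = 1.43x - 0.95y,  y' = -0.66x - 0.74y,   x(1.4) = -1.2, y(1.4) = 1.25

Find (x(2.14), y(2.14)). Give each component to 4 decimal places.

-3.8997, 1.4274

Euler on (x,y): x_{n+1} = x_n + h·x', y_{n+1} = y_n + h·y'.
1.400000: (-1.200000, 1.250000); f=(-2.903500, -0.133000) → (-2.274295, 1.200790)
1.770000: (-2.274295, 1.200790); f=(-4.392992, 0.612450) → (-3.899702, 1.427397)
(x(2.14), y(2.14)) ≈ (-3.8997, 1.4274)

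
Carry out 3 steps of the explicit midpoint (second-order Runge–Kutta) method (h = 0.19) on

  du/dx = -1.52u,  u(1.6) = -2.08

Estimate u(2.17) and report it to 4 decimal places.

-0.8877

Midpoint: k1 = f(x_n, u_n); k2 = f(x_n + h/2, u_n + (h/2)·k1); u_{n+1} = u_n + h·k2.
x=1.600000, u=-2.080000:
  k1 = f(1.600000, -2.080000) = 3.161600
  k2 = f(1.695000, -1.779648) = 2.705065
  u ← -2.080000 + 0.19·2.705065 = -1.566038
x=1.790000, u=-1.566038:
  k1 = f(1.790000, -1.566038) = 2.380377
  k2 = f(1.885000, -1.339902) = 2.036651
  u ← -1.566038 + 0.19·2.036651 = -1.179074
x=1.980000, u=-1.179074:
  k1 = f(1.980000, -1.179074) = 1.792192
  k2 = f(2.075000, -1.008816) = 1.533400
  u ← -1.179074 + 0.19·1.533400 = -0.887728
u(2.17) ≈ -0.8877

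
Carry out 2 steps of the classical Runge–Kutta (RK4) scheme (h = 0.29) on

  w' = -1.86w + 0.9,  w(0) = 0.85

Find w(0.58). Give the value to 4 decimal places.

RK4: k1 = f(t_n, w_n); k2 = f(t_n + h/2, w_n + (h/2)·k1); k3 = f(t_n + h/2, w_n + (h/2)·k2); k4 = f(t_n + h, w_n + h·k3); w_{n+1} = w_n + (h/6)·(k1 + 2k2 + 2k3 + k4).
t=0.000000, w=0.850000:
  k1 = f(0.000000, 0.850000) = -0.681000
  k2 = f(0.145000, 0.751255) = -0.497334
  k3 = f(0.145000, 0.777887) = -0.546869
  k4 = f(0.290000, 0.691408) = -0.386019
  w ← 0.850000 + (0.29/6)·(k1 + 2k2 + 2k3 + k4) = 0.697488
t=0.290000, w=0.697488:
  k1 = f(0.290000, 0.697488) = -0.397327
  k2 = f(0.435000, 0.639875) = -0.290168
  k3 = f(0.435000, 0.655413) = -0.319069
  k4 = f(0.580000, 0.604958) = -0.225221
  w ← 0.697488 + (0.29/6)·(k1 + 2k2 + 2k3 + k4) = 0.608505
w(0.58) ≈ 0.6085

0.6085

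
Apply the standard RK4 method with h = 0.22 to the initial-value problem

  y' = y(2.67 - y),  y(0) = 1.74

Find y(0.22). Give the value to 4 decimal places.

2.0585

RK4: k1 = f(x_n, y_n); k2 = f(x_n + h/2, y_n + (h/2)·k1); k3 = f(x_n + h/2, y_n + (h/2)·k2); k4 = f(x_n + h, y_n + h·k3); y_{n+1} = y_n + (h/6)·(k1 + 2k2 + 2k3 + k4).
x=0.000000, y=1.740000:
  k1 = f(0.000000, 1.740000) = 1.618200
  k2 = f(0.110000, 1.918002) = 1.442334
  k3 = f(0.110000, 1.898657) = 1.464516
  k4 = f(0.220000, 2.062194) = 1.253415
  y ← 1.740000 + (0.22/6)·(k1 + 2k2 + 2k3 + k4) = 2.058462
y(0.22) ≈ 2.0585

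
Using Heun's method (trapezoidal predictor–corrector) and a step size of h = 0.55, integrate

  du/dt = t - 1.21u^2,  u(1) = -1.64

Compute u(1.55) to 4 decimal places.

Heun: k1 = f(t_n, u_n); k2 = f(t_n + h, u_n + h·k1); u_{n+1} = u_n + (h/2)·(k1 + k2).
t=1.000000, u=-1.640000:
  k1 = f(1.000000, -1.640000) = -2.254416
  k2 = f(1.550000, -2.879929) = -8.485728
  u ← -1.640000 + (0.55/2)·(-2.254416 + (-8.485728)) = -4.593540
u(1.55) ≈ -4.5935

-4.5935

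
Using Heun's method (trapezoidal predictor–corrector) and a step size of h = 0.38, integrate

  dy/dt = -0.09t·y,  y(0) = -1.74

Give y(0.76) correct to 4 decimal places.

-1.6953

Heun: k1 = f(t_n, y_n); k2 = f(t_n + h, y_n + h·k1); y_{n+1} = y_n + (h/2)·(k1 + k2).
t=0.000000, y=-1.740000:
  k1 = f(0.000000, -1.740000) = 0.000000
  k2 = f(0.380000, -1.740000) = 0.059508
  y ← -1.740000 + (0.38/2)·(0.000000 + 0.059508) = -1.728693
t=0.380000, y=-1.728693:
  k1 = f(0.380000, -1.728693) = 0.059121
  k2 = f(0.760000, -1.706227) = 0.116706
  y ← -1.728693 + (0.38/2)·(0.059121 + 0.116706) = -1.695286
y(0.76) ≈ -1.6953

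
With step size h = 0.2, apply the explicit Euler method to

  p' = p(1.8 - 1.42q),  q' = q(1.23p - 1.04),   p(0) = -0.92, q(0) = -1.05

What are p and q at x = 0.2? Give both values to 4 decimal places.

-1.5255, -0.5940

Euler on (p,q): p_{n+1} = p_n + h·p', q_{n+1} = q_n + h·q'.
0.000000: (-0.920000, -1.050000); f=(-3.027720, 2.280180) → (-1.525544, -0.593964)
(p(0.2), q(0.2)) ≈ (-1.5255, -0.5940)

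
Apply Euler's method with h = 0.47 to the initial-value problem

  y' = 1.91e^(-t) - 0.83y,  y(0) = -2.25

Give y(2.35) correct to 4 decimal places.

0.4627

Euler: y_{n+1} = y_n + h·f(t_n, y_n).
t=0.000000, y=-2.250000: f=3.777500 → y ← -2.250000 + 0.47·3.777500 = -0.474575
t=0.470000, y=-0.474575: f=1.587652 → y ← -0.474575 + 0.47·1.587652 = 0.271621
t=0.940000, y=0.271621: f=0.520654 → y ← 0.271621 + 0.47·0.520654 = 0.516328
t=1.410000, y=0.516328: f=0.037761 → y ← 0.516328 + 0.47·0.037761 = 0.534076
t=1.880000, y=0.534076: f=-0.151836 → y ← 0.534076 + 0.47·(-0.151836) = 0.462713
y(2.35) ≈ 0.4627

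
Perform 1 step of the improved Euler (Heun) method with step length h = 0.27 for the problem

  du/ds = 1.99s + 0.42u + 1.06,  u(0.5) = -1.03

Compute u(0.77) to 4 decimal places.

-0.4946

Heun: k1 = f(s_n, u_n); k2 = f(s_n + h, u_n + h·k1); u_{n+1} = u_n + (h/2)·(k1 + k2).
s=0.500000, u=-1.030000:
  k1 = f(0.500000, -1.030000) = 1.622400
  k2 = f(0.770000, -0.591952) = 2.343680
  u ← -1.030000 + (0.27/2)·(1.622400 + 2.343680) = -0.494579
u(0.77) ≈ -0.4946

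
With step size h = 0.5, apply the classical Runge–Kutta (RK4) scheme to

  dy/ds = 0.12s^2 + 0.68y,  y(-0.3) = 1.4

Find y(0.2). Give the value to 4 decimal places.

RK4: k1 = f(s_n, y_n); k2 = f(s_n + h/2, y_n + (h/2)·k1); k3 = f(s_n + h/2, y_n + (h/2)·k2); k4 = f(s_n + h, y_n + h·k3); y_{n+1} = y_n + (h/6)·(k1 + 2k2 + 2k3 + k4).
s=-0.300000, y=1.400000:
  k1 = f(-0.300000, 1.400000) = 0.962800
  k2 = f(-0.050000, 1.640700) = 1.115976
  k3 = f(-0.050000, 1.678994) = 1.142016
  k4 = f(0.200000, 1.971008) = 1.345085
  y ← 1.400000 + (0.5/6)·(k1 + 2k2 + 2k3 + k4) = 1.968656
y(0.2) ≈ 1.9687

1.9687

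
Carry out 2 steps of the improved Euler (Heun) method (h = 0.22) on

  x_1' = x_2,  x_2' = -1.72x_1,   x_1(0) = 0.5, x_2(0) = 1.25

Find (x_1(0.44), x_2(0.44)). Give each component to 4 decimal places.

Heun on (x_1,x_2): k1 = f(t_n, state_n); k2 = f(t_n + h, state_n + h·k1); state_{n+1} = state_n + (h/2)·(k1 + k2).
0.000000: (0.500000, 1.250000)
  k1 = (1.250000, -0.860000)
  predictor → (0.775000, 1.060800)
  k2 = (1.060800, -1.333000)
  → (0.754188, 1.008770)
0.220000: (0.754188, 1.008770)
  k1 = (1.008770, -1.297203)
  predictor → (0.976117, 0.723385)
  k2 = (0.723385, -1.678922)
  → (0.944725, 0.681396)
(x_1(0.44), x_2(0.44)) ≈ (0.9447, 0.6814)

0.9447, 0.6814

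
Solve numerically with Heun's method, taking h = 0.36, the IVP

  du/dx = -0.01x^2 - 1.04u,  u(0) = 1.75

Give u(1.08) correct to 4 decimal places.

0.5857

Heun: k1 = f(x_n, u_n); k2 = f(x_n + h, u_n + h·k1); u_{n+1} = u_n + (h/2)·(k1 + k2).
x=0.000000, u=1.750000:
  k1 = f(0.000000, 1.750000) = -1.820000
  k2 = f(0.360000, 1.094800) = -1.139888
  u ← 1.750000 + (0.36/2)·(-1.820000 + (-1.139888)) = 1.217220
x=0.360000, u=1.217220:
  k1 = f(0.360000, 1.217220) = -1.267205
  k2 = f(0.720000, 0.761026) = -0.796651
  u ← 1.217220 + (0.36/2)·(-1.267205 + (-0.796651)) = 0.845726
x=0.720000, u=0.845726:
  k1 = f(0.720000, 0.845726) = -0.884739
  k2 = f(1.080000, 0.527220) = -0.559973
  u ← 0.845726 + (0.36/2)·(-0.884739 + (-0.559973)) = 0.585678
u(1.08) ≈ 0.5857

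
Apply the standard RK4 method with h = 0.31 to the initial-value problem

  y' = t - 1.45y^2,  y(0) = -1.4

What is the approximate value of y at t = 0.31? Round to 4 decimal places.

RK4: k1 = f(t_n, y_n); k2 = f(t_n + h/2, y_n + (h/2)·k1); k3 = f(t_n + h/2, y_n + (h/2)·k2); k4 = f(t_n + h, y_n + h·k3); y_{n+1} = y_n + (h/6)·(k1 + 2k2 + 2k3 + k4).
t=0.000000, y=-1.400000:
  k1 = f(0.000000, -1.400000) = -2.842000
  k2 = f(0.155000, -1.840510) = -4.756842
  k3 = f(0.155000, -2.137310) = -6.468739
  k4 = f(0.310000, -3.405309) = -16.504389
  y ← -1.400000 + (0.31/6)·(k1 + 2k2 + 2k3 + k4) = -3.559540
y(0.31) ≈ -3.5595

-3.5595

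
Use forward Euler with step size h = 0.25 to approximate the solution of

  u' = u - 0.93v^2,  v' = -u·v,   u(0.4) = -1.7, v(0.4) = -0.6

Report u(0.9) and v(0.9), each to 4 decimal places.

-2.9308, -1.3271

Euler on (u,v): u_{n+1} = u_n + h·u', v_{n+1} = v_n + h·v'.
0.400000: (-1.700000, -0.600000); f=(-2.034800, -1.020000) → (-2.208700, -0.855000)
0.650000: (-2.208700, -0.855000); f=(-2.888553, -1.888438) → (-2.930838, -1.327110)
(u(0.9), v(0.9)) ≈ (-2.9308, -1.3271)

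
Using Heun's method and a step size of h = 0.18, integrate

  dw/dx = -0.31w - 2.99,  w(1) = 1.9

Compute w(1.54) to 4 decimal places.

0.1213

Heun: k1 = f(x_n, w_n); k2 = f(x_n + h, w_n + h·k1); w_{n+1} = w_n + (h/2)·(k1 + k2).
x=1.000000, w=1.900000:
  k1 = f(1.000000, 1.900000) = -3.579000
  k2 = f(1.180000, 1.255780) = -3.379292
  w ← 1.900000 + (0.18/2)·(-3.579000 + (-3.379292)) = 1.273754
x=1.180000, w=1.273754:
  k1 = f(1.180000, 1.273754) = -3.384864
  k2 = f(1.360000, 0.664478) = -3.195988
  w ← 1.273754 + (0.18/2)·(-3.384864 + (-3.195988)) = 0.681477
x=1.360000, w=0.681477:
  k1 = f(1.360000, 0.681477) = -3.201258
  k2 = f(1.540000, 0.105251) = -3.022628
  w ← 0.681477 + (0.18/2)·(-3.201258 + (-3.022628)) = 0.121327
w(1.54) ≈ 0.1213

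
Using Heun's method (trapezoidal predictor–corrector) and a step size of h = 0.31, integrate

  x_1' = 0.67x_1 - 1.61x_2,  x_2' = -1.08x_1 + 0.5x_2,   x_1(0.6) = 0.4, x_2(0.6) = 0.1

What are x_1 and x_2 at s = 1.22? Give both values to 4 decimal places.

Heun on (x_1,x_2): k1 = f(s_n, state_n); k2 = f(s_n + h, state_n + h·k1); state_{n+1} = state_n + (h/2)·(k1 + k2).
0.600000: (0.400000, 0.100000)
  k1 = (0.107000, -0.382000)
  predictor → (0.433170, -0.018420)
  k2 = (0.319880, -0.477034)
  → (0.466166, -0.033150)
0.910000: (0.466166, -0.033150)
  k1 = (0.365703, -0.520035)
  predictor → (0.579534, -0.194361)
  k2 = (0.701209, -0.723078)
  → (0.631538, -0.225833)
(x_1(1.22), x_2(1.22)) ≈ (0.6315, -0.2258)

0.6315, -0.2258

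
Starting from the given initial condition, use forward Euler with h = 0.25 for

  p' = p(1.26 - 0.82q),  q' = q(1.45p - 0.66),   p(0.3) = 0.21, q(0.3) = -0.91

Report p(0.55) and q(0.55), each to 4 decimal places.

Euler on (p,q): p_{n+1} = p_n + h·p', q_{n+1} = q_n + h·q'.
0.300000: (0.210000, -0.910000); f=(0.421302, 0.323505) → (0.315325, -0.829124)
(p(0.55), q(0.55)) ≈ (0.3153, -0.8291)

0.3153, -0.8291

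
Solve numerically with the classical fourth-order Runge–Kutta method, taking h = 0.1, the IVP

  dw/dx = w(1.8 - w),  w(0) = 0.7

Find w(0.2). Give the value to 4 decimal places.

0.8586

RK4: k1 = f(x_n, w_n); k2 = f(x_n + h/2, w_n + (h/2)·k1); k3 = f(x_n + h/2, w_n + (h/2)·k2); k4 = f(x_n + h, w_n + h·k3); w_{n+1} = w_n + (h/6)·(k1 + 2k2 + 2k3 + k4).
x=0.000000, w=0.700000:
  k1 = f(0.000000, 0.700000) = 0.770000
  k2 = f(0.050000, 0.738500) = 0.783918
  k3 = f(0.050000, 0.739196) = 0.784142
  k4 = f(0.100000, 0.778414) = 0.795217
  w ← 0.700000 + (0.1/6)·(k1 + 2k2 + 2k3 + k4) = 0.778356
x=0.100000, w=0.778356:
  k1 = f(0.100000, 0.778356) = 0.795203
  k2 = f(0.150000, 0.818116) = 0.803295
  k3 = f(0.150000, 0.818520) = 0.803361
  k4 = f(0.200000, 0.858692) = 0.808294
  w ← 0.778356 + (0.1/6)·(k1 + 2k2 + 2k3 + k4) = 0.858636
w(0.2) ≈ 0.8586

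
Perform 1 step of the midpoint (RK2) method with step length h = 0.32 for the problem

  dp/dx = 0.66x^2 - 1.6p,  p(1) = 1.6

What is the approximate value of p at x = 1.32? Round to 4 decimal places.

Midpoint: k1 = f(x_n, p_n); k2 = f(x_n + h/2, p_n + (h/2)·k1); p_{n+1} = p_n + h·k2.
x=1.000000, p=1.600000:
  k1 = f(1.000000, 1.600000) = -1.900000
  k2 = f(1.160000, 1.296000) = -1.185504
  p ← 1.600000 + 0.32·(-1.185504) = 1.220639
p(1.32) ≈ 1.2206

1.2206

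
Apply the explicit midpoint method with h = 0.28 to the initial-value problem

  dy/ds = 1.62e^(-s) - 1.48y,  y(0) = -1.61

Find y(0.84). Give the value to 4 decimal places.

-0.0280

Midpoint: k1 = f(s_n, y_n); k2 = f(s_n + h/2, y_n + (h/2)·k1); y_{n+1} = y_n + h·k2.
s=0.000000, y=-1.610000:
  k1 = f(0.000000, -1.610000) = 4.002800
  k2 = f(0.140000, -1.049608) = 2.961780
  y ← -1.610000 + 0.28·2.961780 = -0.780702
s=0.280000, y=-0.780702:
  k1 = f(0.280000, -0.780702) = 2.379808
  k2 = f(0.420000, -0.447528) = 1.726758
  y ← -0.780702 + 0.28·1.726758 = -0.297209
s=0.560000, y=-0.297209:
  k1 = f(0.560000, -0.297209) = 1.365228
  k2 = f(0.700000, -0.106077) = 0.961463
  y ← -0.297209 + 0.28·0.961463 = -0.028000
y(0.84) ≈ -0.0280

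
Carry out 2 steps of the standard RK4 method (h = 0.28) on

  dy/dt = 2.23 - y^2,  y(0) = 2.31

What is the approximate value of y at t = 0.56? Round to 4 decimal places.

RK4: k1 = f(t_n, y_n); k2 = f(t_n + h/2, y_n + (h/2)·k1); k3 = f(t_n + h/2, y_n + (h/2)·k2); k4 = f(t_n + h, y_n + h·k3); y_{n+1} = y_n + (h/6)·(k1 + 2k2 + 2k3 + k4).
t=0.000000, y=2.310000:
  k1 = f(0.000000, 2.310000) = -3.106100
  k2 = f(0.140000, 1.875146) = -1.286173
  k3 = f(0.140000, 2.129936) = -2.306627
  k4 = f(0.280000, 1.664145) = -0.539377
  y ← 2.310000 + (0.28/6)·(k1 + 2k2 + 2k3 + k4) = 1.804550
t=0.280000, y=1.804550:
  k1 = f(0.280000, 1.804550) = -1.026400
  k2 = f(0.420000, 1.660854) = -0.528435
  k3 = f(0.420000, 1.730569) = -0.764869
  k4 = f(0.560000, 1.590387) = -0.299330
  y ← 1.804550 + (0.28/6)·(k1 + 2k2 + 2k3 + k4) = 1.621974
y(0.56) ≈ 1.6220

1.6220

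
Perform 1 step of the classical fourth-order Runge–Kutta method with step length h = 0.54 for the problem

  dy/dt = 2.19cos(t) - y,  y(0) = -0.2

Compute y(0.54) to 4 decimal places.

RK4: k1 = f(t_n, y_n); k2 = f(t_n + h/2, y_n + (h/2)·k1); k3 = f(t_n + h/2, y_n + (h/2)·k2); k4 = f(t_n + h, y_n + h·k3); y_{n+1} = y_n + (h/6)·(k1 + 2k2 + 2k3 + k4).
t=0.000000, y=-0.200000:
  k1 = f(0.000000, -0.200000) = 2.390000
  k2 = f(0.270000, 0.445300) = 1.665358
  k3 = f(0.270000, 0.249647) = 1.861012
  k4 = f(0.540000, 0.804946) = 1.073436
  y ← -0.200000 + (0.54/6)·(k1 + 2k2 + 2k3 + k4) = 0.746456
y(0.54) ≈ 0.7465

0.7465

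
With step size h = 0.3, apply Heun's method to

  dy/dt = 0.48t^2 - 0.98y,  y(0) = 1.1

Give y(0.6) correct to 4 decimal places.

0.6528

Heun: k1 = f(t_n, y_n); k2 = f(t_n + h, y_n + h·k1); y_{n+1} = y_n + (h/2)·(k1 + k2).
t=0.000000, y=1.100000:
  k1 = f(0.000000, 1.100000) = -1.078000
  k2 = f(0.300000, 0.776600) = -0.717868
  y ← 1.100000 + (0.3/2)·(-1.078000 + (-0.717868)) = 0.830620
t=0.300000, y=0.830620:
  k1 = f(0.300000, 0.830620) = -0.770807
  k2 = f(0.600000, 0.599378) = -0.414590
  y ← 0.830620 + (0.3/2)·(-0.770807 + (-0.414590)) = 0.652810
y(0.6) ≈ 0.6528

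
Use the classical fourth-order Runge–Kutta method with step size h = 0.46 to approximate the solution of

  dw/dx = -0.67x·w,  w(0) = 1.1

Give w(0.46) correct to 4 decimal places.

RK4: k1 = f(x_n, w_n); k2 = f(x_n + h/2, w_n + (h/2)·k1); k3 = f(x_n + h/2, w_n + (h/2)·k2); k4 = f(x_n + h, w_n + h·k3); w_{n+1} = w_n + (h/6)·(k1 + 2k2 + 2k3 + k4).
x=0.000000, w=1.100000:
  k1 = f(0.000000, 1.100000) = 0.000000
  k2 = f(0.230000, 1.100000) = -0.169510
  k3 = f(0.230000, 1.061013) = -0.163502
  k4 = f(0.460000, 1.024789) = -0.315840
  w ← 1.100000 + (0.46/6)·(k1 + 2k2 + 2k3 + k4) = 1.024724
w(0.46) ≈ 1.0247

1.0247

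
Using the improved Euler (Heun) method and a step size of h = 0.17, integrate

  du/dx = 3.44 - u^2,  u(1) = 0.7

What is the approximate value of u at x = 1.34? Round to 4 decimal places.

1.4094

Heun: k1 = f(x_n, u_n); k2 = f(x_n + h, u_n + h·k1); u_{n+1} = u_n + (h/2)·(k1 + k2).
x=1.000000, u=0.700000:
  k1 = f(1.000000, 0.700000) = 2.950000
  k2 = f(1.170000, 1.201500) = 1.996398
  u ← 0.700000 + (0.17/2)·(2.950000 + 1.996398) = 1.120444
x=1.170000, u=1.120444:
  k1 = f(1.170000, 1.120444) = 2.184606
  k2 = f(1.340000, 1.491827) = 1.214453
  u ← 1.120444 + (0.17/2)·(2.184606 + 1.214453) = 1.409364
u(1.34) ≈ 1.4094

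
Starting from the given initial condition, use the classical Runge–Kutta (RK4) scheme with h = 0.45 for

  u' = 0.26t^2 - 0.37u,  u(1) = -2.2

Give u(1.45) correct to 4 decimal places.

-1.6974

RK4: k1 = f(t_n, u_n); k2 = f(t_n + h/2, u_n + (h/2)·k1); k3 = f(t_n + h/2, u_n + (h/2)·k2); k4 = f(t_n + h, u_n + h·k3); u_{n+1} = u_n + (h/6)·(k1 + 2k2 + 2k3 + k4).
t=1.000000, u=-2.200000:
  k1 = f(1.000000, -2.200000) = 1.074000
  k2 = f(1.225000, -1.958350) = 1.114752
  k3 = f(1.225000, -1.949181) = 1.111359
  k4 = f(1.450000, -1.699888) = 1.175609
  u ← -2.200000 + (0.45/6)·(k1 + 2k2 + 2k3 + k4) = -1.697363
u(1.45) ≈ -1.6974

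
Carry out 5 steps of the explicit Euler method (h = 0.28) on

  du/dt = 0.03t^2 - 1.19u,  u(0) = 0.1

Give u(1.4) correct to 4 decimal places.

Euler: u_{n+1} = u_n + h·f(t_n, u_n).
t=0.000000, u=0.100000: f=-0.119000 → u ← 0.100000 + 0.28·(-0.119000) = 0.066680
t=0.280000, u=0.066680: f=-0.076997 → u ← 0.066680 + 0.28·(-0.076997) = 0.045121
t=0.560000, u=0.045121: f=-0.044286 → u ← 0.045121 + 0.28·(-0.044286) = 0.032721
t=0.840000, u=0.032721: f=-0.017770 → u ← 0.032721 + 0.28·(-0.017770) = 0.027745
t=1.120000, u=0.027745: f=0.004615 → u ← 0.027745 + 0.28·0.004615 = 0.029037
u(1.4) ≈ 0.0290

0.0290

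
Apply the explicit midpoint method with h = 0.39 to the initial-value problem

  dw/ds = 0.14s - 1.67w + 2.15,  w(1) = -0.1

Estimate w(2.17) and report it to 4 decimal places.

Midpoint: k1 = f(s_n, w_n); k2 = f(s_n + h/2, w_n + (h/2)·k1); w_{n+1} = w_n + h·k2.
s=1.000000, w=-0.100000:
  k1 = f(1.000000, -0.100000) = 2.457000
  k2 = f(1.195000, 0.379115) = 1.684178
  w ← -0.100000 + 0.39·1.684178 = 0.556829
s=1.390000, w=0.556829:
  k1 = f(1.390000, 0.556829) = 1.414695
  k2 = f(1.585000, 0.832695) = 0.981300
  w ← 0.556829 + 0.39·0.981300 = 0.939536
s=1.780000, w=0.939536:
  k1 = f(1.780000, 0.939536) = 0.830175
  k2 = f(1.975000, 1.101420) = 0.587128
  w ← 0.939536 + 0.39·0.587128 = 1.168516
w(2.17) ≈ 1.1685

1.1685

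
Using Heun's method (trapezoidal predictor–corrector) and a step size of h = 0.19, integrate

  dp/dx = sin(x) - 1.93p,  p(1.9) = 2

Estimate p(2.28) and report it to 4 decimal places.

Heun: k1 = f(x_n, p_n); k2 = f(x_n + h, p_n + h·k1); p_{n+1} = p_n + (h/2)·(k1 + k2).
x=1.900000, p=2.000000:
  k1 = f(1.900000, 2.000000) = -2.913700
  k2 = f(2.090000, 1.446397) = -1.923332
  p ← 2.000000 + (0.19/2)·(-2.913700 + (-1.923332)) = 1.540482
x=2.090000, p=1.540482:
  k1 = f(2.090000, 1.540482) = -2.104916
  k2 = f(2.280000, 1.140548) = -1.442377
  p ← 1.540482 + (0.19/2)·(-2.104916 + (-1.442377)) = 1.203489
p(2.28) ≈ 1.2035

1.2035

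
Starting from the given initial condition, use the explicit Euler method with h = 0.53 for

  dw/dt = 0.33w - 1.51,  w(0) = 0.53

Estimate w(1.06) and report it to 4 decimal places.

Euler: w_{n+1} = w_n + h·f(t_n, w_n).
t=0.000000, w=0.530000: f=-1.335100 → w ← 0.530000 + 0.53·(-1.335100) = -0.177603
t=0.530000, w=-0.177603: f=-1.568609 → w ← -0.177603 + 0.53·(-1.568609) = -1.008966
w(1.06) ≈ -1.0090

-1.0090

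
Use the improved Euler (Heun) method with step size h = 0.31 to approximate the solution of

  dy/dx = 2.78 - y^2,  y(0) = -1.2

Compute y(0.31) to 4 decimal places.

-0.6568

Heun: k1 = f(x_n, y_n); k2 = f(x_n + h, y_n + h·k1); y_{n+1} = y_n + (h/2)·(k1 + k2).
x=0.000000, y=-1.200000:
  k1 = f(0.000000, -1.200000) = 1.340000
  k2 = f(0.310000, -0.784600) = 2.164403
  y ← -1.200000 + (0.31/2)·(1.340000 + 2.164403) = -0.656818
y(0.31) ≈ -0.6568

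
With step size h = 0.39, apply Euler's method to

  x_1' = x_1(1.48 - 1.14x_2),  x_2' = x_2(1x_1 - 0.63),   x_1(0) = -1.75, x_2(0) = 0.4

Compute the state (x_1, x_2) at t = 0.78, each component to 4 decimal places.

-3.8311, -0.0058

Euler on (x_1,x_2): x_1_{n+1} = x_1_n + h·x_1', x_2_{n+1} = x_2_n + h·x_2'.
0.000000: (-1.750000, 0.400000); f=(-1.792000, -0.952000) → (-2.448880, 0.028720)
0.390000: (-2.448880, 0.028720); f=(-3.544164, -0.088425) → (-3.831104, -0.005766)
(x_1(0.78), x_2(0.78)) ≈ (-3.8311, -0.0058)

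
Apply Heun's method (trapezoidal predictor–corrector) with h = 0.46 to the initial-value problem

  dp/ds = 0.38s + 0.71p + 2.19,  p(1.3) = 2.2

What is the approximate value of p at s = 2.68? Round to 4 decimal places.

12.4225

Heun: k1 = f(s_n, p_n); k2 = f(s_n + h, p_n + h·k1); p_{n+1} = p_n + (h/2)·(k1 + k2).
s=1.300000, p=2.200000:
  k1 = f(1.300000, 2.200000) = 4.246000
  k2 = f(1.760000, 4.153160) = 5.807544
  p ← 2.200000 + (0.46/2)·(4.246000 + 5.807544) = 4.512315
s=1.760000, p=4.512315:
  k1 = f(1.760000, 4.512315) = 6.062544
  k2 = f(2.220000, 7.301085) = 8.217370
  p ← 4.512315 + (0.46/2)·(6.062544 + 8.217370) = 7.796695
s=2.220000, p=7.796695:
  k1 = f(2.220000, 7.796695) = 8.569254
  k2 = f(2.680000, 11.738552) = 11.542772
  p ← 7.796695 + (0.46/2)·(8.569254 + 11.542772) = 12.422461
p(2.68) ≈ 12.4225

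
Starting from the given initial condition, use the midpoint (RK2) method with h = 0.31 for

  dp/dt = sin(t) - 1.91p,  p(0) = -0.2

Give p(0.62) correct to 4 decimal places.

Midpoint: k1 = f(t_n, p_n); k2 = f(t_n + h/2, p_n + (h/2)·k1); p_{n+1} = p_n + h·k2.
t=0.000000, p=-0.200000:
  k1 = f(0.000000, -0.200000) = 0.382000
  k2 = f(0.155000, -0.140790) = 0.423289
  p ← -0.200000 + 0.31·0.423289 = -0.068780
t=0.310000, p=-0.068780:
  k1 = f(0.310000, -0.068780) = 0.436429
  k2 = f(0.465000, -0.001134) = 0.450589
  p ← -0.068780 + 0.31·0.450589 = 0.070902
p(0.62) ≈ 0.0709

0.0709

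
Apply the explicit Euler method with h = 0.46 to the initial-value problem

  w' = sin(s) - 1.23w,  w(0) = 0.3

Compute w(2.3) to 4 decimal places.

Euler: w_{n+1} = w_n + h·f(s_n, w_n).
s=0.000000, w=0.300000: f=-0.369000 → w ← 0.300000 + 0.46·(-0.369000) = 0.130260
s=0.460000, w=0.130260: f=0.283728 → w ← 0.130260 + 0.46·0.283728 = 0.260775
s=0.920000, w=0.260775: f=0.474848 → w ← 0.260775 + 0.46·0.474848 = 0.479205
s=1.380000, w=0.479205: f=0.392431 → w ← 0.479205 + 0.46·0.392431 = 0.659724
s=1.840000, w=0.659724: f=0.152523 → w ← 0.659724 + 0.46·0.152523 = 0.729884
w(2.3) ≈ 0.7299

0.7299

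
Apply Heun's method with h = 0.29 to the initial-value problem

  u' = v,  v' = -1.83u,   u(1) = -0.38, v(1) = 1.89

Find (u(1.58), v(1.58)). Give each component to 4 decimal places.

Heun on (u,v): k1 = f(x_n, state_n); k2 = f(x_n + h, state_n + h·k1); state_{n+1} = state_n + (h/2)·(k1 + k2).
1.000000: (-0.380000, 1.890000)
  k1 = (1.890000, 0.695400)
  predictor → (0.168100, 2.091666)
  k2 = (2.091666, -0.307623)
  → (0.197342, 1.946228)
1.290000: (0.197342, 1.946228)
  k1 = (1.946228, -0.361135)
  predictor → (0.761748, 1.841498)
  k2 = (1.841498, -1.393998)
  → (0.746562, 1.691733)
(u(1.58), v(1.58)) ≈ (0.7466, 1.6917)

0.7466, 1.6917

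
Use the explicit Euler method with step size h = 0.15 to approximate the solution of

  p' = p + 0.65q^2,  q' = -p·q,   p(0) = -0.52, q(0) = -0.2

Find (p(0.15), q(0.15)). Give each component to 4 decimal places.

Euler on (p,q): p_{n+1} = p_n + h·p', q_{n+1} = q_n + h·q'.
0.000000: (-0.520000, -0.200000); f=(-0.494000, -0.104000) → (-0.594100, -0.215600)
(p(0.15), q(0.15)) ≈ (-0.5941, -0.2156)

-0.5941, -0.2156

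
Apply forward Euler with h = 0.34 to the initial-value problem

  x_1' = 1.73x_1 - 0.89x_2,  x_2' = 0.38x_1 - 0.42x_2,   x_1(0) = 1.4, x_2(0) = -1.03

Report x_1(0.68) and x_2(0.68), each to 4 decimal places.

Euler on (x_1,x_2): x_1_{n+1} = x_1_n + h·x_1', x_2_{n+1} = x_2_n + h·x_2'.
0.000000: (1.400000, -1.030000); f=(3.338700, 0.964600) → (2.535158, -0.702036)
0.340000: (2.535158, -0.702036); f=(5.010635, 1.258215) → (4.238774, -0.274243)
(x_1(0.68), x_2(0.68)) ≈ (4.2388, -0.2742)

4.2388, -0.2742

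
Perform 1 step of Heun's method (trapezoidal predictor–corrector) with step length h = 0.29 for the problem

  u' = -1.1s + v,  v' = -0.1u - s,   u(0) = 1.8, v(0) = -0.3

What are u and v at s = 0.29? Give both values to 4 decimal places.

Heun on (u,v): k1 = f(s_n, state_n); k2 = f(s_n + h, state_n + h·k1); state_{n+1} = state_n + (h/2)·(k1 + k2).
0.000000: (1.800000, -0.300000)
  k1 = (-0.300000, -0.180000)
  predictor → (1.713000, -0.352200)
  k2 = (-0.671200, -0.461300)
  → (1.659176, -0.392988)
(u(0.29), v(0.29)) ≈ (1.6592, -0.3930)

1.6592, -0.3930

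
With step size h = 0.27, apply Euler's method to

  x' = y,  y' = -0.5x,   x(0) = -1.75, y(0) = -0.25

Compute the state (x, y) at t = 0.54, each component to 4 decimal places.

Euler on (x,y): x_{n+1} = x_n + h·x', y_{n+1} = y_n + h·y'.
0.000000: (-1.750000, -0.250000); f=(-0.250000, 0.875000) → (-1.817500, -0.013750)
0.270000: (-1.817500, -0.013750); f=(-0.013750, 0.908750) → (-1.821212, 0.231613)
(x(0.54), y(0.54)) ≈ (-1.8212, 0.2316)

-1.8212, 0.2316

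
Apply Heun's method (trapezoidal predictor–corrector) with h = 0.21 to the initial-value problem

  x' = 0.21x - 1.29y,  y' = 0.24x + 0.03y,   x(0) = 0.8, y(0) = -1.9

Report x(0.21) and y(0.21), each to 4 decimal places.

Heun on (x,y): k1 = f(s_n, state_n); k2 = f(s_n + h, state_n + h·k1); state_{n+1} = state_n + (h/2)·(k1 + k2).
0.000000: (0.800000, -1.900000)
  k1 = (2.619000, 0.135000)
  predictor → (1.349990, -1.871650)
  k2 = (2.697926, 0.267848)
  → (1.358277, -1.857701)
(x(0.21), y(0.21)) ≈ (1.3583, -1.8577)

1.3583, -1.8577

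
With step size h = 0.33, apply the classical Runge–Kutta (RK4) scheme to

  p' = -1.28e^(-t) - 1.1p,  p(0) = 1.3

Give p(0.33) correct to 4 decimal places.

0.6057

RK4: k1 = f(t_n, p_n); k2 = f(t_n + h/2, p_n + (h/2)·k1); k3 = f(t_n + h/2, p_n + (h/2)·k2); k4 = f(t_n + h, p_n + h·k3); p_{n+1} = p_n + (h/6)·(k1 + 2k2 + 2k3 + k4).
t=0.000000, p=1.300000:
  k1 = f(0.000000, 1.300000) = -2.710000
  k2 = f(0.165000, 0.852850) = -2.023439
  k3 = f(0.165000, 0.966133) = -2.148050
  k4 = f(0.330000, 0.591144) = -1.570480
  p ← 1.300000 + (0.33/6)·(k1 + 2k2 + 2k3 + k4) = 0.605710
p(0.33) ≈ 0.6057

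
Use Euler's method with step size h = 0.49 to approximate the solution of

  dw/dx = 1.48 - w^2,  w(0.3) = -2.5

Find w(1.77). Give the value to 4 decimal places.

Euler: w_{n+1} = w_n + h·f(x_n, w_n).
x=0.300000, w=-2.500000: f=-4.770000 → w ← -2.500000 + 0.49·(-4.770000) = -4.837300
x=0.790000, w=-4.837300: f=-21.919471 → w ← -4.837300 + 0.49·(-21.919471) = -15.577841
x=1.280000, w=-15.577841: f=-241.189128 → w ← -15.577841 + 0.49·(-241.189128) = -133.760514
w(1.77) ≈ -133.7605

-133.7605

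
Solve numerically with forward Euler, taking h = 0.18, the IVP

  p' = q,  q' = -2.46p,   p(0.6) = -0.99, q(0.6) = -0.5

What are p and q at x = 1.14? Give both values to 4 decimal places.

-1.0161, 0.8997

Euler on (p,q): p_{n+1} = p_n + h·p', q_{n+1} = q_n + h·q'.
0.600000: (-0.990000, -0.500000); f=(-0.500000, 2.435400) → (-1.080000, -0.061628)
0.780000: (-1.080000, -0.061628); f=(-0.061628, 2.656800) → (-1.091093, 0.416596)
0.960000: (-1.091093, 0.416596); f=(0.416596, 2.684089) → (-1.016106, 0.899732)
(p(1.14), q(1.14)) ≈ (-1.0161, 0.8997)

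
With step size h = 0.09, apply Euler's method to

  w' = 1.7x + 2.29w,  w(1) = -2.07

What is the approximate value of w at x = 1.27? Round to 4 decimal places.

-3.0275

Euler: w_{n+1} = w_n + h·f(x_n, w_n).
x=1.000000, w=-2.070000: f=-3.040300 → w ← -2.070000 + 0.09·(-3.040300) = -2.343627
x=1.090000, w=-2.343627: f=-3.513906 → w ← -2.343627 + 0.09·(-3.513906) = -2.659879
x=1.180000, w=-2.659879: f=-4.085122 → w ← -2.659879 + 0.09·(-4.085122) = -3.027539
w(1.27) ≈ -3.0275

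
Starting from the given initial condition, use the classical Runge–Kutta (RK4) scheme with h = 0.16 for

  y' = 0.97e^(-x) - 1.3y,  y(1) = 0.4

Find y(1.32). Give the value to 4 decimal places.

RK4: k1 = f(x_n, y_n); k2 = f(x_n + h/2, y_n + (h/2)·k1); k3 = f(x_n + h/2, y_n + (h/2)·k2); k4 = f(x_n + h, y_n + h·k3); y_{n+1} = y_n + (h/6)·(k1 + 2k2 + 2k3 + k4).
x=1.000000, y=0.400000:
  k1 = f(1.000000, 0.400000) = -0.163157
  k2 = f(1.080000, 0.386947) = -0.173624
  k3 = f(1.080000, 0.386110) = -0.172535
  k4 = f(1.160000, 0.372394) = -0.180031
  y ← 0.400000 + (0.16/6)·(k1 + 2k2 + 2k3 + k4) = 0.372386
x=1.160000, y=0.372386:
  k1 = f(1.160000, 0.372386) = -0.180021
  k2 = f(1.240000, 0.357985) = -0.184678
  k3 = f(1.240000, 0.357612) = -0.184193
  k4 = f(1.320000, 0.342916) = -0.186669
  y ← 0.372386 + (0.16/6)·(k1 + 2k2 + 2k3 + k4) = 0.342935
y(1.32) ≈ 0.3429

0.3429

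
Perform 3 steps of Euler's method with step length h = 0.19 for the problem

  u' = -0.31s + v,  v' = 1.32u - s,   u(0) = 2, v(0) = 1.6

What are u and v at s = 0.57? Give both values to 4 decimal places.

3.1720, 3.2463

Euler on (u,v): u_{n+1} = u_n + h·u', v_{n+1} = v_n + h·v'.
0.000000: (2.000000, 1.600000); f=(1.600000, 2.640000) → (2.304000, 2.101600)
0.190000: (2.304000, 2.101600); f=(2.042700, 2.851280) → (2.692113, 2.643343)
0.380000: (2.692113, 2.643343); f=(2.525543, 3.173589) → (3.171966, 3.246325)
(u(0.57), v(0.57)) ≈ (3.1720, 3.2463)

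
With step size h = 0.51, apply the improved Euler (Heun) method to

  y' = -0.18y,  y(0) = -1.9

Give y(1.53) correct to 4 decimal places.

Heun: k1 = f(x_n, y_n); k2 = f(x_n + h, y_n + h·k1); y_{n+1} = y_n + (h/2)·(k1 + k2).
x=0.000000, y=-1.900000:
  k1 = f(0.000000, -1.900000) = 0.342000
  k2 = f(0.510000, -1.725580) = 0.310604
  y ← -1.900000 + (0.51/2)·(0.342000 + 0.310604) = -1.733586
x=0.510000, y=-1.733586:
  k1 = f(0.510000, -1.733586) = 0.312045
  k2 = f(1.020000, -1.574443) = 0.283400
  y ← -1.733586 + (0.51/2)·(0.312045 + 0.283400) = -1.581747
x=1.020000, y=-1.581747:
  k1 = f(1.020000, -1.581747) = 0.284715
  k2 = f(1.530000, -1.436543) = 0.258578
  y ← -1.581747 + (0.51/2)·(0.284715 + 0.258578) = -1.443208
y(1.53) ≈ -1.4432

-1.4432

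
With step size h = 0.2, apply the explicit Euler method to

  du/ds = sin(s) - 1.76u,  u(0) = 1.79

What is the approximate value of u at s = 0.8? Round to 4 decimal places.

0.4957

Euler: u_{n+1} = u_n + h·f(s_n, u_n).
s=0.000000, u=1.790000: f=-3.150400 → u ← 1.790000 + 0.2·(-3.150400) = 1.159920
s=0.200000, u=1.159920: f=-1.842790 → u ← 1.159920 + 0.2·(-1.842790) = 0.791362
s=0.400000, u=0.791362: f=-1.003379 → u ← 0.791362 + 0.2·(-1.003379) = 0.590686
s=0.600000, u=0.590686: f=-0.474965 → u ← 0.590686 + 0.2·(-0.474965) = 0.495693
u(0.8) ≈ 0.4957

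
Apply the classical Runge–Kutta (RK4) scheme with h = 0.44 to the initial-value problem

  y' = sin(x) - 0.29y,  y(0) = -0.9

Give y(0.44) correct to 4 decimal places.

-0.7009

RK4: k1 = f(x_n, y_n); k2 = f(x_n + h/2, y_n + (h/2)·k1); k3 = f(x_n + h/2, y_n + (h/2)·k2); k4 = f(x_n + h, y_n + h·k3); y_{n+1} = y_n + (h/6)·(k1 + 2k2 + 2k3 + k4).
x=0.000000, y=-0.900000:
  k1 = f(0.000000, -0.900000) = 0.261000
  k2 = f(0.220000, -0.842580) = 0.462578
  k3 = f(0.220000, -0.798233) = 0.449717
  k4 = f(0.440000, -0.702124) = 0.629556
  y ← -0.900000 + (0.44/6)·(k1 + 2k2 + 2k3 + k4) = -0.700889
y(0.44) ≈ -0.7009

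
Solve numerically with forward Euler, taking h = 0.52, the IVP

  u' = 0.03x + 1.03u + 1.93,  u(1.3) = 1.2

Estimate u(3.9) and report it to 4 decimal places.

Euler: u_{n+1} = u_n + h·f(x_n, u_n).
x=1.300000, u=1.200000: f=3.205000 → u ← 1.200000 + 0.52·3.205000 = 2.866600
x=1.820000, u=2.866600: f=4.937198 → u ← 2.866600 + 0.52·4.937198 = 5.433943
x=2.340000, u=5.433943: f=7.597161 → u ← 5.433943 + 0.52·7.597161 = 9.384467
x=2.860000, u=9.384467: f=11.681801 → u ← 9.384467 + 0.52·11.681801 = 15.459003
x=3.380000, u=15.459003: f=17.954173 → u ← 15.459003 + 0.52·17.954173 = 24.795173
u(3.9) ≈ 24.7952

24.7952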